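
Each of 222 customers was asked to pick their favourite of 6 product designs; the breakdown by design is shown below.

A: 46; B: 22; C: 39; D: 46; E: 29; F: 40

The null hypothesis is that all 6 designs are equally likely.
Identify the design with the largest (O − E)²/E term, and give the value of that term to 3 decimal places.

Expected count for each of the 6 categories: 222/6 = 37.
cat         O        E   (O−E)²/E
A          46       37     2.1892
B          22       37     6.0811
C          39       37     0.1081
D          46       37     2.1892
E          29       37     1.7297
F          40       37     0.2432
The largest term is for B: 6.081.

B, 6.081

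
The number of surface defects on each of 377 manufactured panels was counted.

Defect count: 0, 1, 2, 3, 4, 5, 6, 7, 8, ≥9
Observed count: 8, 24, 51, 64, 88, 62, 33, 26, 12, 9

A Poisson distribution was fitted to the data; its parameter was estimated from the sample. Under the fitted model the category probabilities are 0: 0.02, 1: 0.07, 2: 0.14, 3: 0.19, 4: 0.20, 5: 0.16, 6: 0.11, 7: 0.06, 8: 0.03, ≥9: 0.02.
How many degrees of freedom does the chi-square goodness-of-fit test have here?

There are k = 10 categories and 1 parameter estimated from the data, so df = 10 − 1 − 1 = 8.

8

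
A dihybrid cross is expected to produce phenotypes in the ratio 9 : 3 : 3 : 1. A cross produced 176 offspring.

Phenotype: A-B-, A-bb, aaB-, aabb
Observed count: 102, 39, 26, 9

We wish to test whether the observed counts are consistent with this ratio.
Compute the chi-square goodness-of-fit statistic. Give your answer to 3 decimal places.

Ratio total = 16. Expected counts: 176×9/16 = 99, 176×3/16 = 33, 176×3/16 = 33, 176×1/16 = 11.
A-B-: (102 − 99)²/99 = 9/99 = 0.0909
A-bb: (39 − 33)²/33 = 36/33 = 1.0909
aaB-: (26 − 33)²/33 = 49/33 = 1.4848
aabb: (9 − 11)²/11 = 4/11 = 0.3636
Sum = 3.030

3.030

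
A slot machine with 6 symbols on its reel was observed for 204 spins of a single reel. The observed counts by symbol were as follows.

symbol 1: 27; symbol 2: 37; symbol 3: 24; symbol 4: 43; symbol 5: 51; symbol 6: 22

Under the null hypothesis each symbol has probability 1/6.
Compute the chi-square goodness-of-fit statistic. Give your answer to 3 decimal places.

19.765

Under H₀ each category has probability 1/6, so each expected count is 204/6 = 34.
symbol 1: (27 − 34)²/34 = 49/34 = 1.4412
symbol 2: (37 − 34)²/34 = 9/34 = 0.2647
symbol 3: (24 − 34)²/34 = 100/34 = 2.9412
symbol 4: (43 − 34)²/34 = 81/34 = 2.3824
symbol 5: (51 − 34)²/34 = 289/34 = 8.5000
symbol 6: (22 − 34)²/34 = 144/34 = 4.2353
Sum = 19.765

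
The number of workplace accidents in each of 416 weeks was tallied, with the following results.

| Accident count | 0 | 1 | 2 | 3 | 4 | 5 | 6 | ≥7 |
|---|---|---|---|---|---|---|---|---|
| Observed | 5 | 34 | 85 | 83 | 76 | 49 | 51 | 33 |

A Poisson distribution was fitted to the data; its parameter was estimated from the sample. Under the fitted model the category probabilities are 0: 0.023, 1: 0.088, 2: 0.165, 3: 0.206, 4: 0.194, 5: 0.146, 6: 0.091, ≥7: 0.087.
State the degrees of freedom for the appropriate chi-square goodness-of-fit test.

6

There are k = 8 categories and 1 parameter estimated from the data, so df = 8 − 1 − 1 = 6.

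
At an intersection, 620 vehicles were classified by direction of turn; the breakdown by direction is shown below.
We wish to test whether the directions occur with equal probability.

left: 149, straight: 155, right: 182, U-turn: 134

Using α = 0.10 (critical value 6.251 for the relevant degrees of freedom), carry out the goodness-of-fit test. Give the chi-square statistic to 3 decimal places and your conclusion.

Expected count for each of the 4 categories: 620/4 = 155.
χ² = (149−155)²/155 + (155−155)²/155 + (182−155)²/155 + (134−155)²/155
   = 0.2323 + 0.0000 + 4.7032 + 2.8452
Sum = 7.781
df = 3. Since 7.781 > 6.251, we reject H₀.

7.781; reject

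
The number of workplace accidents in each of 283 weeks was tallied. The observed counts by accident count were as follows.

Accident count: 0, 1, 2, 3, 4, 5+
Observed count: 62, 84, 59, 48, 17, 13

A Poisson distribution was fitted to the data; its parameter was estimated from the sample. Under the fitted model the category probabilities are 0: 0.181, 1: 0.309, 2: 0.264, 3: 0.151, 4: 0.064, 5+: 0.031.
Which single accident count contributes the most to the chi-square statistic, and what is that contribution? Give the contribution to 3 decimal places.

2, 3.304

Expected counts E_i = n·p_i: 283×0.181 = 51.223, 283×0.309 = 87.447, 283×0.264 = 74.712, 283×0.151 = 42.733, 283×0.064 = 18.112, 283×0.031 = 8.773.
0: (62 − 51.223)²/51.223 = 116.143729/51.223 = 2.2674
1: (84 − 87.447)²/87.447 = 11.881809/87.447 = 0.1359
2: (59 − 74.712)²/74.712 = 246.866944/74.712 = 3.3042
3: (48 − 42.733)²/42.733 = 27.741289/42.733 = 0.6492
4: (17 − 18.112)²/18.112 = 1.236544/18.112 = 0.0683
5+: (13 − 8.773)²/8.773 = 17.867529/8.773 = 2.0366
The largest term is for 2: 3.304.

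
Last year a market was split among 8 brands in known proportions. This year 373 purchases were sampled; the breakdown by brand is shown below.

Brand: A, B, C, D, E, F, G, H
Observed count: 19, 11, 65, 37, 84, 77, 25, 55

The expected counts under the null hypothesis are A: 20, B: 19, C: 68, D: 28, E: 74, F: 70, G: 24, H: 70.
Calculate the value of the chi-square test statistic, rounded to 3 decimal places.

cat         O        E   (O−E)²/E
A          19       20     0.0500
B          11       19     3.3684
C          65       68     0.1324
D          37       28     2.8929
E          84       74     1.3514
F          77       70     0.7000
G          25       24     0.0417
H          55       70     3.2143
Sum = 11.751

11.751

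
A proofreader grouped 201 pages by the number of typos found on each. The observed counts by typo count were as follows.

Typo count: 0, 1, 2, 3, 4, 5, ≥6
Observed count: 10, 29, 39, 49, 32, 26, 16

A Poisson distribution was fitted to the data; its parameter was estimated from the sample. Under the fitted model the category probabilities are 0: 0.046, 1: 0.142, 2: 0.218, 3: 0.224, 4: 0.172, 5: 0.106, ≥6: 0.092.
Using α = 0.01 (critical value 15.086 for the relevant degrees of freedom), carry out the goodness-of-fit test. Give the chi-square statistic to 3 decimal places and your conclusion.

Expected counts E_i = n·p_i: 201×0.046 = 9.246, 201×0.142 = 28.542, 201×0.218 = 43.818, 201×0.224 = 45.024, 201×0.172 = 34.572, 201×0.106 = 21.306, 201×0.092 = 18.492.
χ² = (10−9.246)²/9.246 + (29−28.542)²/28.542 + (39−43.818)²/43.818 + (49−45.024)²/45.024 + (32−34.572)²/34.572 + (26−21.306)²/21.306 + (16−18.492)²/18.492
   = 0.0615 + 0.0073 + 0.5298 + 0.3511 + 0.1913 + 1.0342 + 0.3358
Sum = 2.511
df = 5. Since 2.511 < 15.086, we do not reject H₀.

2.511; do not reject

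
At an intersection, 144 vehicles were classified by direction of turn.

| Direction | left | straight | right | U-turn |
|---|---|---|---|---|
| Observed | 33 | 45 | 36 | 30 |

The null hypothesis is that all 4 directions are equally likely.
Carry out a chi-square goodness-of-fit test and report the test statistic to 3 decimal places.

3.500

Under H₀ each category has probability 1/4, so each expected count is 144/4 = 36.
χ² = (33−36)²/36 + (45−36)²/36 + (36−36)²/36 + (30−36)²/36
   = 0.2500 + 2.2500 + 0.0000 + 1.0000
Sum = 3.500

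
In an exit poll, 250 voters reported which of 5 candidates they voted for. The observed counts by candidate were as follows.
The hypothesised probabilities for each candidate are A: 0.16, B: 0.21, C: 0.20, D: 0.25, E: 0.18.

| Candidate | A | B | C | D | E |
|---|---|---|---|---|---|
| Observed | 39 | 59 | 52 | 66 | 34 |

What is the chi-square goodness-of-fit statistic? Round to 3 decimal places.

3.795

Expected counts E_i = n·p_i: 250×0.16 = 40, 250×0.21 = 52.5, 250×0.20 = 50, 250×0.25 = 62.5, 250×0.18 = 45.
cat         O        E   (O−E)²/E
A          39       40     0.0250
B          59     52.5     0.8048
C          52       50     0.0800
D          66     62.5     0.1960
E          34       45     2.6889
Sum = 3.795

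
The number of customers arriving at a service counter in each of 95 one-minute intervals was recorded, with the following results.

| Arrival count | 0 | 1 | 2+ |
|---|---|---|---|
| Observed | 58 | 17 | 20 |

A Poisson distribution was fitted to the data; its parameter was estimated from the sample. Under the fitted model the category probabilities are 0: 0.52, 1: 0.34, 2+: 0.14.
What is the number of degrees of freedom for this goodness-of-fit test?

There are k = 3 categories and 1 parameter estimated from the data, so df = 3 − 1 − 1 = 1.

1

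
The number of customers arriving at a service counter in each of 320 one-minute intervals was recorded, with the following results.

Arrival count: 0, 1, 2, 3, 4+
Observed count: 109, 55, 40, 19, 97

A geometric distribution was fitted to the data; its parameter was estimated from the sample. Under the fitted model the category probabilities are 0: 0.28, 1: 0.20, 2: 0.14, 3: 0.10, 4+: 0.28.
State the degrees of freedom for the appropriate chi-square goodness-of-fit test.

3

There are k = 5 categories and 1 parameter estimated from the data, so df = 5 − 1 − 1 = 3.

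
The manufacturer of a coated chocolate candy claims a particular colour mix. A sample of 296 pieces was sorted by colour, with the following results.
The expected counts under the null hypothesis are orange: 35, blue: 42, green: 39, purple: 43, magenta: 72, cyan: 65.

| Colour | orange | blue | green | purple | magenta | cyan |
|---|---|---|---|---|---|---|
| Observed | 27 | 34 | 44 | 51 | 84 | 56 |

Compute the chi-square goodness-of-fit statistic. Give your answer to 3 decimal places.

8.728

cat          O        E   (O−E)²/E
orange      27       35     1.8286
blue        34       42     1.5238
green       44       39     0.6410
purple      51       43     1.4884
magenta     84       72     2.0000
cyan        56       65     1.2462
Sum = 8.728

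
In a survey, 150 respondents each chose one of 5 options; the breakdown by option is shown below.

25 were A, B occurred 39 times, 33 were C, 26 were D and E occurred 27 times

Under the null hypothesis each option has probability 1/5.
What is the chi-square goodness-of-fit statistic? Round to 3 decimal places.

Under H₀ each category has probability 1/5, so each expected count is 150/5 = 30.
A: (25 − 30)²/30 = 25/30 = 0.8333
B: (39 − 30)²/30 = 81/30 = 2.7000
C: (33 − 30)²/30 = 9/30 = 0.3000
D: (26 − 30)²/30 = 16/30 = 0.5333
E: (27 − 30)²/30 = 9/30 = 0.3000
Sum = 4.667

4.667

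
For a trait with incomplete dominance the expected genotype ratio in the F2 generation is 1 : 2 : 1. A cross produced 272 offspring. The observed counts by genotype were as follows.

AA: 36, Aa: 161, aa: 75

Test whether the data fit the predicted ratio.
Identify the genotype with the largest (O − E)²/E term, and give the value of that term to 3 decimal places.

Ratio total = 4. Expected counts: 272×1/4 = 68, 272×2/4 = 136, 272×1/4 = 68.
AA: (36 − 68)²/68 = 1024/68 = 15.0588
Aa: (161 − 136)²/136 = 625/136 = 4.5956
aa: (75 − 68)²/68 = 49/68 = 0.7206
The largest term is for AA: 15.059.

AA, 15.059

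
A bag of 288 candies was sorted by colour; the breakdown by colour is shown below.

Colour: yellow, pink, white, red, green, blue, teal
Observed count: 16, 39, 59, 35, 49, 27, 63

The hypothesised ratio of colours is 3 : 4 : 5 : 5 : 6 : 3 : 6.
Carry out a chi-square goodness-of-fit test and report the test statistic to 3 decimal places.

Ratio total = 32. Expected counts: 288×3/32 = 27, 288×4/32 = 36, 288×5/32 = 45, 288×5/32 = 45, 288×6/32 = 54, 288×3/32 = 27, 288×6/32 = 54.
χ² = (16−27)²/27 + (39−36)²/36 + (59−45)²/45 + (35−45)²/45 + (49−54)²/54 + (27−27)²/27 + (63−54)²/54
   = 4.4815 + 0.2500 + 4.3556 + 2.2222 + 0.4630 + 0.0000 + 1.5000
Sum = 13.272

13.272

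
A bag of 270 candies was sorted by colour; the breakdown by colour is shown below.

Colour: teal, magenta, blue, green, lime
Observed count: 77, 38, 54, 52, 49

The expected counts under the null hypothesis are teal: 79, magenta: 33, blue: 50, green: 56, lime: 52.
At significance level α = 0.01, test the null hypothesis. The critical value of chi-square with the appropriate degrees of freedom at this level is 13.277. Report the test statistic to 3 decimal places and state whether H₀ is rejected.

teal: (77 − 79)²/79 = 4/79 = 0.0506
magenta: (38 − 33)²/33 = 25/33 = 0.7576
blue: (54 − 50)²/50 = 16/50 = 0.3200
green: (52 − 56)²/56 = 16/56 = 0.2857
lime: (49 − 52)²/52 = 9/52 = 0.1731
Sum = 1.587
df = 4. Since 1.587 < 13.277, we do not reject H₀.

1.587; do not reject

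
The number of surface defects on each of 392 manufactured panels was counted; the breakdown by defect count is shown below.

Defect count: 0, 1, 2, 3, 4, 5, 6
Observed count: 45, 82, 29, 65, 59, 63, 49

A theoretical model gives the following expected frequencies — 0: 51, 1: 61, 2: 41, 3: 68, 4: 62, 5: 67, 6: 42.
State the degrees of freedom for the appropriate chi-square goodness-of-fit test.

6

There are k = 7 categories and no parameters were estimated from the data, so df = 7 − 1 = 6.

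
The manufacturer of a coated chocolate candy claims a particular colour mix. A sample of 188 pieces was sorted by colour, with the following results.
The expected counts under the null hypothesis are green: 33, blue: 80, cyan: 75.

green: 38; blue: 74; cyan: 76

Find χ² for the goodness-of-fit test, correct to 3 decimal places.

green: (38 − 33)²/33 = 25/33 = 0.7576
blue: (74 − 80)²/80 = 36/80 = 0.4500
cyan: (76 − 75)²/75 = 1/75 = 0.0133
Sum = 1.221

1.221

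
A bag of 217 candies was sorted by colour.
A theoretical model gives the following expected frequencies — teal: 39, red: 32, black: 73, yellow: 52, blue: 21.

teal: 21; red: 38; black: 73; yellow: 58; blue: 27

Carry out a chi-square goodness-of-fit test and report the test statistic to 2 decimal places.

cat         O        E   (O−E)²/E
teal       21       39      8.308
red        38       32      1.125
black      73       73      0.000
yellow     58       52      0.692
blue       27       21      1.714
Sum = 11.84

11.84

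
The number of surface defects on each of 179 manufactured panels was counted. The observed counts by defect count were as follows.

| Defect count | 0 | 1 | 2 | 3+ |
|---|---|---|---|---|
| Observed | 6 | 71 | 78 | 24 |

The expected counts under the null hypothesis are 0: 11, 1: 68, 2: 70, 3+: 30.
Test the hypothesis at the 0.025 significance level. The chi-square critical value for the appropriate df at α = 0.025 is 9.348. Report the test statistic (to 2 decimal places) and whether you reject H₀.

0: (6 − 11)²/11 = 25/11 = 2.273
1: (71 − 68)²/68 = 9/68 = 0.132
2: (78 − 70)²/70 = 64/70 = 0.914
3+: (24 − 30)²/30 = 36/30 = 1.200
Sum = 4.52
df = 3. Since 4.52 < 9.348, we do not reject H₀.

4.52; do not reject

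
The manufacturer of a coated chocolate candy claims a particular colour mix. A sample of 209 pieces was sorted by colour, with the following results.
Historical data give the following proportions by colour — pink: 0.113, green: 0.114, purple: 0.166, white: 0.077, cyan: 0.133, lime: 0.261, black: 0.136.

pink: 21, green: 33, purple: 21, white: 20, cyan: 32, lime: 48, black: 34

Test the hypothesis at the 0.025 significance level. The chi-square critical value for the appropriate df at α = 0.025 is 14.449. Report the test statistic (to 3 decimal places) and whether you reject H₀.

12.692; do not reject

Expected counts E_i = n·p_i: 209×0.113 = 23.617, 209×0.114 = 23.826, 209×0.166 = 34.694, 209×0.077 = 16.093, 209×0.133 = 27.797, 209×0.261 = 54.549, 209×0.136 = 28.424.
χ² = (21−23.617)²/23.617 + (33−23.826)²/23.826 + (21−34.694)²/34.694 + (20−16.093)²/16.093 + (32−27.797)²/27.797 + (48−54.549)²/54.549 + (34−28.424)²/28.424
   = 0.2900 + 3.5324 + 5.4051 + 0.9485 + 0.6355 + 0.7863 + 1.0939
Sum = 12.692
df = 6. Since 12.692 < 14.449, we do not reject H₀.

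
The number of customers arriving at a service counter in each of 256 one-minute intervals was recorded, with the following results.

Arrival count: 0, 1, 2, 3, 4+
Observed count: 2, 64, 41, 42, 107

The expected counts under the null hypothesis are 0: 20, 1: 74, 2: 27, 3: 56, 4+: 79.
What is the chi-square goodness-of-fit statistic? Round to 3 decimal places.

38.235

0: (2 − 20)²/20 = 324/20 = 16.2000
1: (64 − 74)²/74 = 100/74 = 1.3514
2: (41 − 27)²/27 = 196/27 = 7.2593
3: (42 − 56)²/56 = 196/56 = 3.5000
4+: (107 − 79)²/79 = 784/79 = 9.9241
Sum = 38.235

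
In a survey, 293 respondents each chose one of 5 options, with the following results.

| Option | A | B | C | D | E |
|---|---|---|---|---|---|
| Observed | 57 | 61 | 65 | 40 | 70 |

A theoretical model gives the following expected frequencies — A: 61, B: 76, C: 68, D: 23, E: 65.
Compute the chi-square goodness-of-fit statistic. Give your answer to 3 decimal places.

A: (57 − 61)²/61 = 16/61 = 0.2623
B: (61 − 76)²/76 = 225/76 = 2.9605
C: (65 − 68)²/68 = 9/68 = 0.1324
D: (40 − 23)²/23 = 289/23 = 12.5652
E: (70 − 65)²/65 = 25/65 = 0.3846
Sum = 16.305

16.305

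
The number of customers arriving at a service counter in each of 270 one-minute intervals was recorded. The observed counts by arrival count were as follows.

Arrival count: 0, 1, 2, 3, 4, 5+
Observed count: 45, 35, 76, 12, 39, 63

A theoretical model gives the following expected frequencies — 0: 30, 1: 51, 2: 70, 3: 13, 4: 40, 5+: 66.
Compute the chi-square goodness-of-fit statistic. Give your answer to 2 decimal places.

13.27

cat         O        E   (O−E)²/E
0          45       30      7.500
1          35       51      5.020
2          76       70      0.514
3          12       13      0.077
4          39       40      0.025
5+         63       66      0.136
Sum = 13.27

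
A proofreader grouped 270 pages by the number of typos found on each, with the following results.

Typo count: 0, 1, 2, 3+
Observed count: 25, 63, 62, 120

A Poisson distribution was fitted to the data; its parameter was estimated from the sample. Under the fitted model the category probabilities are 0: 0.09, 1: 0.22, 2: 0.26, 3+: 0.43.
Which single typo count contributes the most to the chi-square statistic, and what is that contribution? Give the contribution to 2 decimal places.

2, 0.96

Expected counts E_i = n·p_i: 270×0.09 = 24.3, 270×0.22 = 59.4, 270×0.26 = 70.2, 270×0.43 = 116.1.
χ² = (25−24.3)²/24.3 + (63−59.4)²/59.4 + (62−70.2)²/70.2 + (120−116.1)²/116.1
   = 0.020 + 0.218 + 0.958 + 0.131
The largest term is for 2: 0.96.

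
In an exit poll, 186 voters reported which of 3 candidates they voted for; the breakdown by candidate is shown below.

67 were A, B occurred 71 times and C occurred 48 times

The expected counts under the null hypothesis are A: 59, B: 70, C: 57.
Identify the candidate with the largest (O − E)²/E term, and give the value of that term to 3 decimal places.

χ² = (67−59)²/59 + (71−70)²/70 + (48−57)²/57
   = 1.0847 + 0.0143 + 1.4211
The largest term is for C: 1.421.

C, 1.421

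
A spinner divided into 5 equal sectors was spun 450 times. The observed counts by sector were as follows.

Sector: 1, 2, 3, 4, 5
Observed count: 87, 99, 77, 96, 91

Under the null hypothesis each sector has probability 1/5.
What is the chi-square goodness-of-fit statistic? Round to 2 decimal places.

3.29

Expected count for each of the 5 categories: 450/5 = 90.
1: (87 − 90)²/90 = 9/90 = 0.100
2: (99 − 90)²/90 = 81/90 = 0.900
3: (77 − 90)²/90 = 169/90 = 1.878
4: (96 − 90)²/90 = 36/90 = 0.400
5: (91 − 90)²/90 = 1/90 = 0.011
Sum = 3.29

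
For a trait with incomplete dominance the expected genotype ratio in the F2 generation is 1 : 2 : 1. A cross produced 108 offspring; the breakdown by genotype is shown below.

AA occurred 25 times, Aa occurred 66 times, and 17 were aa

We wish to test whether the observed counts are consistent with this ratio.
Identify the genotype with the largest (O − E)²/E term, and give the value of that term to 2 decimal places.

Ratio total = 4. Expected counts: 108×1/4 = 27, 108×2/4 = 54, 108×1/4 = 27.
χ² = (25−27)²/27 + (66−54)²/54 + (17−27)²/27
   = 0.148 + 2.667 + 3.704
The largest term is for aa: 3.70.

aa, 3.70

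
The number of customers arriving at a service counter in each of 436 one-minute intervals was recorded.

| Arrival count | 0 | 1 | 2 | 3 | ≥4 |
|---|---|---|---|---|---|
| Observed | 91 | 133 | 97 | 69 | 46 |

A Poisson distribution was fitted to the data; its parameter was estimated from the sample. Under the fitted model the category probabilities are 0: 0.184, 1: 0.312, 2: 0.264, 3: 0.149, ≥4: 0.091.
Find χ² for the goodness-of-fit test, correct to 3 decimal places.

5.621

Expected counts E_i = n·p_i: 436×0.184 = 80.224, 436×0.312 = 136.032, 436×0.264 = 115.104, 436×0.149 = 64.964, 436×0.091 = 39.676.
cat         O        E   (O−E)²/E
0          91   80.224     1.4475
1         133  136.032     0.0676
2          97  115.104     2.8475
3          69   64.964     0.2507
≥4         46   39.676     1.0080
Sum = 5.621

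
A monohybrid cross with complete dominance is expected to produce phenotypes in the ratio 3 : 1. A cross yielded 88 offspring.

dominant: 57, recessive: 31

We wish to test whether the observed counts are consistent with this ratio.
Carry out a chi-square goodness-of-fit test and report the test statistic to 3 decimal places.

Ratio total = 4. Expected counts: 88×3/4 = 66, 88×1/4 = 22.
cat            O        E   (O−E)²/E
dominant      57       66     1.2273
recessive     31       22     3.6818
Sum = 4.909

4.909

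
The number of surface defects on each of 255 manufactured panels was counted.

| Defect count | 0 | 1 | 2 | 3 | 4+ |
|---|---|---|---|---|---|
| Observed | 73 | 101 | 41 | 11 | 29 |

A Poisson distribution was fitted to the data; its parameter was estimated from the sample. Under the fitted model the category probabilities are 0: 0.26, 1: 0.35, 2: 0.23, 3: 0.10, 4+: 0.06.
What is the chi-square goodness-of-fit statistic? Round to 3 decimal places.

28.048

Expected counts E_i = n·p_i: 255×0.26 = 66.3, 255×0.35 = 89.25, 255×0.23 = 58.65, 255×0.10 = 25.5, 255×0.06 = 15.3.
0: (73 − 66.3)²/66.3 = 44.89/66.3 = 0.6771
1: (101 − 89.25)²/89.25 = 138.0625/89.25 = 1.5469
2: (41 − 58.65)²/58.65 = 311.5225/58.65 = 5.3116
3: (11 − 25.5)²/25.5 = 210.25/25.5 = 8.2451
4+: (29 − 15.3)²/15.3 = 187.69/15.3 = 12.2673
Sum = 28.048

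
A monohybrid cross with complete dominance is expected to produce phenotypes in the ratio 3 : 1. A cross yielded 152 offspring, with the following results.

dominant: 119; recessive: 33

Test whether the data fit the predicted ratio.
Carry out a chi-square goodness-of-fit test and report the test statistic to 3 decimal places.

0.877

Ratio total = 4. Expected counts: 152×3/4 = 114, 152×1/4 = 38.
cat            O        E   (O−E)²/E
dominant     119      114     0.2193
recessive     33       38     0.6579
Sum = 0.877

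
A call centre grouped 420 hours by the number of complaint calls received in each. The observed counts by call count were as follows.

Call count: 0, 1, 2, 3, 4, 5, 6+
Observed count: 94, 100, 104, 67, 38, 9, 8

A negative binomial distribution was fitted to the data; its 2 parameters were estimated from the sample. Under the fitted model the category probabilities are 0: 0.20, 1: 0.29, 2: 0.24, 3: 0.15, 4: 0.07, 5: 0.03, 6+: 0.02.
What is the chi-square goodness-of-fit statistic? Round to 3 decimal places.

Expected counts E_i = n·p_i: 420×0.20 = 84, 420×0.29 = 121.8, 420×0.24 = 100.8, 420×0.15 = 63, 420×0.07 = 29.4, 420×0.03 = 12.6, 420×0.02 = 8.4.
cat         O        E   (O−E)²/E
0          94       84     1.1905
1         100    121.8     3.9018
2         104    100.8     0.1016
3          67       63     0.2540
4          38     29.4     2.5156
5           9     12.6     1.0286
6+          8      8.4     0.0190
Sum = 9.011

9.011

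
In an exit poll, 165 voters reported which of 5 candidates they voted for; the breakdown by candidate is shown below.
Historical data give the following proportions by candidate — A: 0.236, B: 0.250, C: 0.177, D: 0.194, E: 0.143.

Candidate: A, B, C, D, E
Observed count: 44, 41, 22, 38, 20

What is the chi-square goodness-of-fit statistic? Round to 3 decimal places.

Expected counts E_i = n·p_i: 165×0.236 = 38.94, 165×0.250 = 41.25, 165×0.177 = 29.205, 165×0.194 = 32.01, 165×0.143 = 23.595.
A: (44 − 38.94)²/38.94 = 25.6036/38.94 = 0.6575
B: (41 − 41.25)²/41.25 = 0.0625/41.25 = 0.0015
C: (22 − 29.205)²/29.205 = 51.912025/29.205 = 1.7775
D: (38 − 32.01)²/32.01 = 35.8801/32.01 = 1.1209
E: (20 − 23.595)²/23.595 = 12.924025/23.595 = 0.5477
Sum = 4.105

4.105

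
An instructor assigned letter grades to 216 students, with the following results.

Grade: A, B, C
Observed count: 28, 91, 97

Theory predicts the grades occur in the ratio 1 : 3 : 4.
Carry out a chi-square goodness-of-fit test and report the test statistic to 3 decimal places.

Ratio total = 8. Expected counts: 216×1/8 = 27, 216×3/8 = 81, 216×4/8 = 108.
χ² = (28−27)²/27 + (91−81)²/81 + (97−108)²/108
   = 0.0370 + 1.2346 + 1.1204
Sum = 2.392

2.392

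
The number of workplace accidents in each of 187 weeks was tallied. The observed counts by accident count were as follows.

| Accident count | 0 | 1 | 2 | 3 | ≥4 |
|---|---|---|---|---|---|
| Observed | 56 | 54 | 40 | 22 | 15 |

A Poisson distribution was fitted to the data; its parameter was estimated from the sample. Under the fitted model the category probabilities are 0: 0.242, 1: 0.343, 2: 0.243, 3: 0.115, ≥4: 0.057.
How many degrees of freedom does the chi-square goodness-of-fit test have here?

3

There are k = 5 categories and 1 parameter estimated from the data, so df = 5 − 1 − 1 = 3.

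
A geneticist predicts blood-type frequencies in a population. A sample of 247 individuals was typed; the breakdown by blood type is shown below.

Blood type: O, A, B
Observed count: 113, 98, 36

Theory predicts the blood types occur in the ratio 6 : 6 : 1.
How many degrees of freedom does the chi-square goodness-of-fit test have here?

2

There are k = 3 categories and no parameters were estimated from the data, so df = 3 − 1 = 2.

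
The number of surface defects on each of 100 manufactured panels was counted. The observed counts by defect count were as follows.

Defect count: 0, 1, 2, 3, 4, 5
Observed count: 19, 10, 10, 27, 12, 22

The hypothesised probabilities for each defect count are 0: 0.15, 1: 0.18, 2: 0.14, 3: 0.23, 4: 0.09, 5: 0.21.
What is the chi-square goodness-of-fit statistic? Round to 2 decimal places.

7.51

Expected counts E_i = n·p_i: 100×0.15 = 15, 100×0.18 = 18, 100×0.14 = 14, 100×0.23 = 23, 100×0.09 = 9, 100×0.21 = 21.
χ² = (19−15)²/15 + (10−18)²/18 + (10−14)²/14 + (27−23)²/23 + (12−9)²/9 + (22−21)²/21
   = 1.067 + 3.556 + 1.143 + 0.696 + 1.000 + 0.048
Sum = 7.51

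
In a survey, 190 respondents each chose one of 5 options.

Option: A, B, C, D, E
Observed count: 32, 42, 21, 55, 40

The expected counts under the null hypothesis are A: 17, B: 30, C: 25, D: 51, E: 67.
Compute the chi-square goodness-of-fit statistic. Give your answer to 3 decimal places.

29.870

cat         O        E   (O−E)²/E
A          32       17    13.2353
B          42       30     4.8000
C          21       25     0.6400
D          55       51     0.3137
E          40       67    10.8806
Sum = 29.870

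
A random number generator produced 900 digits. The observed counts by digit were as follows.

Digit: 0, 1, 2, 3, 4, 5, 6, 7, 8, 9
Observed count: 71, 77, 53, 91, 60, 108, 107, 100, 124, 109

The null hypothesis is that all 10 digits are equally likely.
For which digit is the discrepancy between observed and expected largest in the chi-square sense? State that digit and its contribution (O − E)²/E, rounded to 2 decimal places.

2, 15.21

Expected count for each of the 10 categories: 900/10 = 90.
cat         O        E   (O−E)²/E
0          71       90      4.011
1          77       90      1.878
2          53       90     15.211
3          91       90      0.011
4          60       90     10.000
5         108       90      3.600
6         107       90      3.211
7         100       90      1.111
8         124       90     12.844
9         109       90      4.011
The largest term is for 2: 15.21.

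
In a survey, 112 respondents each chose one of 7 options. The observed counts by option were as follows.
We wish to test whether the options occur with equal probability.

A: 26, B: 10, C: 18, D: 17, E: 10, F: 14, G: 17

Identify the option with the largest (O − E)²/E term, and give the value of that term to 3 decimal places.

Under H₀ each category has probability 1/7, so each expected count is 112/7 = 16.
cat         O        E   (O−E)²/E
A          26       16     6.2500
B          10       16     2.2500
C          18       16     0.2500
D          17       16     0.0625
E          10       16     2.2500
F          14       16     0.2500
G          17       16     0.0625
The largest term is for A: 6.250.

A, 6.250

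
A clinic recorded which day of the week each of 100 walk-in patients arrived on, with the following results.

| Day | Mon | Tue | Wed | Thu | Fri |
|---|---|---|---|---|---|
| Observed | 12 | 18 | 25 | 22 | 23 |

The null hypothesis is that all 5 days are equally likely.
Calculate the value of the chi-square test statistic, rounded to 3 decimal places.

5.300

Expected count for each of the 5 categories: 100/5 = 20.
Mon: (12 − 20)²/20 = 64/20 = 3.2000
Tue: (18 − 20)²/20 = 4/20 = 0.2000
Wed: (25 − 20)²/20 = 25/20 = 1.2500
Thu: (22 − 20)²/20 = 4/20 = 0.2000
Fri: (23 − 20)²/20 = 9/20 = 0.4500
Sum = 5.300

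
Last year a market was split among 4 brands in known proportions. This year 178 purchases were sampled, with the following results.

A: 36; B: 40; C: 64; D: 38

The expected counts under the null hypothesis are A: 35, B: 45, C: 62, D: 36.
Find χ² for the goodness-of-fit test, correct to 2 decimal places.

0.76

χ² = (36−35)²/35 + (40−45)²/45 + (64−62)²/62 + (38−36)²/36
   = 0.029 + 0.556 + 0.065 + 0.111
Sum = 0.76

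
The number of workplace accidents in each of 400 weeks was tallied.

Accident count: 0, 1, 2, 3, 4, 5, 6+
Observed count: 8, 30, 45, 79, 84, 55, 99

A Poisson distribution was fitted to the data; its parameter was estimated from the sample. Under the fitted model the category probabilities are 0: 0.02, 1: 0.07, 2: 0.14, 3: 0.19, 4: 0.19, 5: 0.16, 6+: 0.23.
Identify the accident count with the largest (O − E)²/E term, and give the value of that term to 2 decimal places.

2, 2.16

Expected counts E_i = n·p_i: 400×0.02 = 8, 400×0.07 = 28, 400×0.14 = 56, 400×0.19 = 76, 400×0.19 = 76, 400×0.16 = 64, 400×0.23 = 92.
0: (8 − 8)²/8 = 0/8 = 0.000
1: (30 − 28)²/28 = 4/28 = 0.143
2: (45 − 56)²/56 = 121/56 = 2.161
3: (79 − 76)²/76 = 9/76 = 0.118
4: (84 − 76)²/76 = 64/76 = 0.842
5: (55 − 64)²/64 = 81/64 = 1.266
6+: (99 − 92)²/92 = 49/92 = 0.533
The largest term is for 2: 2.16.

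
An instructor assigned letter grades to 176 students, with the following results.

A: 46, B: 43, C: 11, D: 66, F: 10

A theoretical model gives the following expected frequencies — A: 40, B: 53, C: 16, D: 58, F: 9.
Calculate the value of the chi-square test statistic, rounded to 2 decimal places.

cat         O        E   (O−E)²/E
A          46       40      0.900
B          43       53      1.887
C          11       16      1.563
D          66       58      1.103
F          10        9      0.111
Sum = 5.56

5.56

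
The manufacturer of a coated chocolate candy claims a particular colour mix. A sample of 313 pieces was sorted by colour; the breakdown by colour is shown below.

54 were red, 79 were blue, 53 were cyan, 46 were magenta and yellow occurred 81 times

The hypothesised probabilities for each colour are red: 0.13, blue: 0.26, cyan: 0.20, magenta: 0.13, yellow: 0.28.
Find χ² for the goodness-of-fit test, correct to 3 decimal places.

Expected counts E_i = n·p_i: 313×0.13 = 40.69, 313×0.26 = 81.38, 313×0.20 = 62.6, 313×0.13 = 40.69, 313×0.28 = 87.64.
cat          O        E   (O−E)²/E
red         54    40.69     4.3538
blue        79    81.38     0.0696
cyan        53     62.6     1.4722
magenta     46    40.69     0.6929
yellow      81    87.64     0.5031
Sum = 7.092

7.092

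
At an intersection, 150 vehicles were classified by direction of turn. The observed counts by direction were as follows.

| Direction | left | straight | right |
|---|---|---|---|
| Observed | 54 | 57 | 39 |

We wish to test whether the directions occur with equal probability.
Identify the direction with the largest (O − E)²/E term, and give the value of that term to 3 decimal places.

right, 2.420

Under H₀ each category has probability 1/3, so each expected count is 150/3 = 50.
χ² = (54−50)²/50 + (57−50)²/50 + (39−50)²/50
   = 0.3200 + 0.9800 + 2.4200
The largest term is for right: 2.420.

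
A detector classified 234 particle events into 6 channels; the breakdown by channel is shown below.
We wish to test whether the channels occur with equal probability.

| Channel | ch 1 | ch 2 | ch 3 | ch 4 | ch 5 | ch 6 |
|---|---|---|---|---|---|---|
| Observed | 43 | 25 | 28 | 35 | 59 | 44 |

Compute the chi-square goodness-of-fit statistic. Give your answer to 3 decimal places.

19.846

Expected count for each of the 6 categories: 234/6 = 39.
ch 1: (43 − 39)²/39 = 16/39 = 0.4103
ch 2: (25 − 39)²/39 = 196/39 = 5.0256
ch 3: (28 − 39)²/39 = 121/39 = 3.1026
ch 4: (35 − 39)²/39 = 16/39 = 0.4103
ch 5: (59 − 39)²/39 = 400/39 = 10.2564
ch 6: (44 − 39)²/39 = 25/39 = 0.6410
Sum = 19.846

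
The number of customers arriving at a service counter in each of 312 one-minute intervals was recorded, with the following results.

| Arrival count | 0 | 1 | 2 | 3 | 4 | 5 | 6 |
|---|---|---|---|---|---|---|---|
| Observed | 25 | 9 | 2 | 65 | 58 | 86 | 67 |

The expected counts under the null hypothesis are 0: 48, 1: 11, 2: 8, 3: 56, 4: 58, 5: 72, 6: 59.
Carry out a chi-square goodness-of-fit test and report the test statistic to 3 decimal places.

21.138

cat         O        E   (O−E)²/E
0          25       48    11.0208
1           9       11     0.3636
2           2        8     4.5000
3          65       56     1.4464
4          58       58     0.0000
5          86       72     2.7222
6          67       59     1.0847
Sum = 21.138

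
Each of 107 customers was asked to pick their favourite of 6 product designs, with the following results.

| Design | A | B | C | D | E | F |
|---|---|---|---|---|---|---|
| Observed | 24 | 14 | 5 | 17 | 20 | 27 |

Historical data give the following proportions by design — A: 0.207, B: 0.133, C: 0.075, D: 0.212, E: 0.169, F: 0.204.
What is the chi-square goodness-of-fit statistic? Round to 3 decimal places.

4.152

Expected counts E_i = n·p_i: 107×0.207 = 22.149, 107×0.133 = 14.231, 107×0.075 = 8.025, 107×0.212 = 22.684, 107×0.169 = 18.083, 107×0.204 = 21.828.
χ² = (24−22.149)²/22.149 + (14−14.231)²/14.231 + (5−8.025)²/8.025 + (17−22.684)²/22.684 + (20−18.083)²/18.083 + (27−21.828)²/21.828
   = 0.1547 + 0.0037 + 1.1403 + 1.4243 + 0.2032 + 1.2255
Sum = 4.152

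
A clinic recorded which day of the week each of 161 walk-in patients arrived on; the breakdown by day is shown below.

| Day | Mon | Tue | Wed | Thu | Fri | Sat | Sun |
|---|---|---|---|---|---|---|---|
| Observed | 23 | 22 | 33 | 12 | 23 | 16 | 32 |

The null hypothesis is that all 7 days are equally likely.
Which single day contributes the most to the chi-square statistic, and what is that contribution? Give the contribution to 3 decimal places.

Thu, 5.261

Under H₀ each category has probability 1/7, so each expected count is 161/7 = 23.
χ² = (23−23)²/23 + (22−23)²/23 + (33−23)²/23 + (12−23)²/23 + (23−23)²/23 + (16−23)²/23 + (32−23)²/23
   = 0.0000 + 0.0435 + 4.3478 + 5.2609 + 0.0000 + 2.1304 + 3.5217
The largest term is for Thu: 5.261.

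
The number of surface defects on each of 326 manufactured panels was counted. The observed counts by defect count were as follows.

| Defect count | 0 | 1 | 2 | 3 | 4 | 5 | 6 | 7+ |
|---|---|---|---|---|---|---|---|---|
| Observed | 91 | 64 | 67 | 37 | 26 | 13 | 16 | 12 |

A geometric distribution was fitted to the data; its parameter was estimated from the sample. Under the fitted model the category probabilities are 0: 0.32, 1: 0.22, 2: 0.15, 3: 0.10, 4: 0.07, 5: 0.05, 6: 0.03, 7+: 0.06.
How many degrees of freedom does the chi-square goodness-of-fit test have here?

There are k = 8 categories and 1 parameter estimated from the data, so df = 8 − 1 − 1 = 6.

6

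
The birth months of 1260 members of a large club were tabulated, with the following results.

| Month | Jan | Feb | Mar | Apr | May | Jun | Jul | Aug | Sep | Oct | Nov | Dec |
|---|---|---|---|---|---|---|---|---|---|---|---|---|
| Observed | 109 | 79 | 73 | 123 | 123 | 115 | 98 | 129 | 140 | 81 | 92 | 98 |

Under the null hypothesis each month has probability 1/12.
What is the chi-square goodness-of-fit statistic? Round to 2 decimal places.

Expected count for each of the 12 categories: 1260/12 = 105.
cat         O        E   (O−E)²/E
Jan       109      105      0.152
Feb        79      105      6.438
Mar        73      105      9.752
Apr       123      105      3.086
May       123      105      3.086
Jun       115      105      0.952
Jul        98      105      0.467
Aug       129      105      5.486
Sep       140      105     11.667
Oct        81      105      5.486
Nov        92      105      1.610
Dec        98      105      0.467
Sum = 48.65

48.65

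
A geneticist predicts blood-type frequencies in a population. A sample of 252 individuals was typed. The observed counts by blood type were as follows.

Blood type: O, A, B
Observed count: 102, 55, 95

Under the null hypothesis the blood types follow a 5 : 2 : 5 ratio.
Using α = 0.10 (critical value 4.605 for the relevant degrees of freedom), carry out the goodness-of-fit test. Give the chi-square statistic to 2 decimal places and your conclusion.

Ratio total = 12. Expected counts: 252×5/12 = 105, 252×2/12 = 42, 252×5/12 = 105.
cat         O        E   (O−E)²/E
O         102      105      0.086
A          55       42      4.024
B          95      105      0.952
Sum = 5.06
df = 2. Since 5.06 > 4.605, we reject H₀.

5.06; reject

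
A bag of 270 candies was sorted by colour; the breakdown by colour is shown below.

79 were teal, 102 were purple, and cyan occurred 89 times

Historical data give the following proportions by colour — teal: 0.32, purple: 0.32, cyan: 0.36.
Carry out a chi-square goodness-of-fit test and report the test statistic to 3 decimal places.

4.142

Expected counts E_i = n·p_i: 270×0.32 = 86.4, 270×0.32 = 86.4, 270×0.36 = 97.2.
teal: (79 − 86.4)²/86.4 = 54.76/86.4 = 0.6338
purple: (102 − 86.4)²/86.4 = 243.36/86.4 = 2.8167
cyan: (89 − 97.2)²/97.2 = 67.24/97.2 = 0.6918
Sum = 4.142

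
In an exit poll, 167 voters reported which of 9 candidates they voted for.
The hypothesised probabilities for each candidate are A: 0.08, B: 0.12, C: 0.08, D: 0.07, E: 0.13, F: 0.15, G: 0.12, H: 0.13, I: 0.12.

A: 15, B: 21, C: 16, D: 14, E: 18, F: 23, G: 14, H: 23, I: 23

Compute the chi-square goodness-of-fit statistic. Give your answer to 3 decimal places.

Expected counts E_i = n·p_i: 167×0.08 = 13.36, 167×0.12 = 20.04, 167×0.08 = 13.36, 167×0.07 = 11.69, 167×0.13 = 21.71, 167×0.15 = 25.05, 167×0.12 = 20.04, 167×0.13 = 21.71, 167×0.12 = 20.04.
cat         O        E   (O−E)²/E
A          15    13.36     0.2013
B          21    20.04     0.0460
C          16    13.36     0.5217
D          14    11.69     0.4565
E          18    21.71     0.6340
F          23    25.05     0.1678
G          14    20.04     1.8204
H          23    21.71     0.0767
I          23    20.04     0.4372
Sum = 4.362

4.362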